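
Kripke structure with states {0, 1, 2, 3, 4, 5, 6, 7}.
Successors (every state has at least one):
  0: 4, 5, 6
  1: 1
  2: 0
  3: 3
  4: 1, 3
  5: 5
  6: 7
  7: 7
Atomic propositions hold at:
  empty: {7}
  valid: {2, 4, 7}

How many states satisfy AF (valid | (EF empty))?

EF empty: least fixpoint, start Z0 = {7}, add states with some successor in Z. Z1 = {6, 7}; Z2 = {0, 6, 7}; Z3 = {0, 2, 6, 7}; fixed.
Sat(EF empty) = {0, 2, 6, 7}
Sat(valid | (EF empty)) = {0, 2, 4, 6, 7}
AF (valid | (EF empty)): least fixpoint, start Z0 = {0, 2, 4, 6, 7}, add states with every successor in Z. Already a fixed point.
Sat(AF (valid | (EF empty))) = {0, 2, 4, 6, 7}
|Sat(AF (valid | (EF empty)))| = |{0, 2, 4, 6, 7}| = 5.

5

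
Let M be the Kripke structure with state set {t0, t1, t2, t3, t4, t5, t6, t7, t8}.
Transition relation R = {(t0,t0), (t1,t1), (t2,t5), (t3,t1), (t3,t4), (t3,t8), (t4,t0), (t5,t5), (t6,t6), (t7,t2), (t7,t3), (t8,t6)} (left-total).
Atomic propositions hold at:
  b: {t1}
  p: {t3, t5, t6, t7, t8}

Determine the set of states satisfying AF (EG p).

EG p: greatest fixpoint, start Z0 = {t3, t5, t6, t7, t8}, keep only states in Sat with some successor in Z. Already a fixed point.
Sat(EG p) = {t3, t5, t6, t7, t8}
AF (EG p): least fixpoint, start Z0 = {t3, t5, t6, t7, t8}, add states with every successor in Z. Z1 = {t2, t3, t5, t6, t7, t8}; fixed.
Sat(AF (EG p)) = {t2, t3, t5, t6, t7, t8}

{t2, t3, t5, t6, t7, t8}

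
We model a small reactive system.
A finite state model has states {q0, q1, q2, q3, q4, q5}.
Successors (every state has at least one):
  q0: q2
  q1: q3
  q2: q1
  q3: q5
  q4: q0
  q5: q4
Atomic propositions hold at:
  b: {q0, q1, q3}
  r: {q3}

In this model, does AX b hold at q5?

No

Sat(AX b) = {s : every successor in {q0, q1, q3}} = {q1, q2, q4}
q5 ∉ Sat(AX b) = {q1, q2, q4}, so the formula does not hold at q5.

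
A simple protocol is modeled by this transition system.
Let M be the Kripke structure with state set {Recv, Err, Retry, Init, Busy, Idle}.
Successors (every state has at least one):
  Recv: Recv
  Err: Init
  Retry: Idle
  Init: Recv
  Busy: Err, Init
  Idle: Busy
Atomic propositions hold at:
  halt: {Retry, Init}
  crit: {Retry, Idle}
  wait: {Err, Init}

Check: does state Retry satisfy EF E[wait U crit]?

E[wait U crit]: least fixpoint, start Z0 = Sat(crit) = {Retry, Idle}, add states in Sat(wait) with some successor in Z. Already a fixed point.
Sat(E[wait U crit]) = {Retry, Idle}
EF E[wait U crit]: least fixpoint, start Z0 = {Retry, Idle}, add states with some successor in Z. Already a fixed point.
Sat(EF E[wait U crit]) = {Retry, Idle}
Retry ∈ Sat(EF E[wait U crit]) = {Retry, Idle}, so the formula holds at Retry.

Yes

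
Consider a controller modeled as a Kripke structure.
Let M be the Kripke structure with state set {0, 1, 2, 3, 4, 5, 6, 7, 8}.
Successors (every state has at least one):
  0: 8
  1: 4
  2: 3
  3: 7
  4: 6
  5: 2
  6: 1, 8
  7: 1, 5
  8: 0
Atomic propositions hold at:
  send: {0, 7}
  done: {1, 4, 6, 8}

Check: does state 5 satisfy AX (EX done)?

Sat(EX done) = {s : some successor in {1, 4, 6, 8}} = {0, 1, 4, 6, 7}
Sat(AX (EX done)) = {s : every successor in {0, 1, 4, 6, 7}} = {1, 3, 4, 8}
5 ∉ Sat(AX (EX done)) = {1, 3, 4, 8}, so the formula does not hold at 5.

No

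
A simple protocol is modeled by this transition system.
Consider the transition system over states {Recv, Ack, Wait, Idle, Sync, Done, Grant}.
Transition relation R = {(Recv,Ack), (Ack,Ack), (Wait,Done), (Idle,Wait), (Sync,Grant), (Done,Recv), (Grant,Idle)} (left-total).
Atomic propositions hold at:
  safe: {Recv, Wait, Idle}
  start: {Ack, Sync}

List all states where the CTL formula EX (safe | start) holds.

Sat(safe | start) = {Recv, Ack, Wait, Idle, Sync}
Sat(EX (safe | start)) = {s : some successor in {Recv, Ack, Wait, Idle, Sync}} = {Recv, Ack, Idle, Done, Grant}

{Recv, Ack, Idle, Done, Grant}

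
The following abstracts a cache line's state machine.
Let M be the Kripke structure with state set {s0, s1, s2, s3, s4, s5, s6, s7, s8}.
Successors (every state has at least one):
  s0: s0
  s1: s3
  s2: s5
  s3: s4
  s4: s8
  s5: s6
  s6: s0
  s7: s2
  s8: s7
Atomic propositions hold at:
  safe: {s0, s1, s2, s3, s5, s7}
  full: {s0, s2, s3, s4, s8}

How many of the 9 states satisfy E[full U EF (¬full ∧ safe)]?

7

Sat(¬full) = {s1, s5, s6, s7}
Sat(¬full ∧ safe) = {s1, s5, s7}
EF (¬full ∧ safe): least fixpoint, start Z0 = {s1, s5, s7}, add states with some successor in Z. Z1 = {s1, s2, s5, s7, s8}; Z2 = {s1, s2, s4, s5, s7, s8}; Z3 = {s1, s2, s3, s4, s5, s7, s8}; fixed.
Sat(EF (¬full ∧ safe)) = {s1, s2, s3, s4, s5, s7, s8}
E[full U EF (¬full ∧ safe)]: least fixpoint, start Z0 = Sat(EF (¬full ∧ safe)) = {s1, s2, s3, s4, s5, s7, s8}, add states in Sat(full) with some successor in Z. Already a fixed point.
Sat(E[full U EF (¬full ∧ safe)]) = {s1, s2, s3, s4, s5, s7, s8}
|Sat(E[full U EF (¬full ∧ safe)])| = |{s1, s2, s3, s4, s5, s7, s8}| = 7.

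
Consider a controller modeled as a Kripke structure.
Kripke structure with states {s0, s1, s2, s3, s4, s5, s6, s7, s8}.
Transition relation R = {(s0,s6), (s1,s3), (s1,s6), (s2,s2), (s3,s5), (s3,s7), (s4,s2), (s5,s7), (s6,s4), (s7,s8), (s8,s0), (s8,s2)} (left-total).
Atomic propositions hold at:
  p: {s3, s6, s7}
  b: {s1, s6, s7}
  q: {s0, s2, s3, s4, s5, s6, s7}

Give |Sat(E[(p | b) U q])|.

8

Sat(p | b) = {s1, s3, s6, s7}
E[(p | b) U q]: least fixpoint, start Z0 = Sat(q) = {s0, s2, s3, s4, s5, s6, s7}, add states in Sat(p | b) with some successor in Z. Z1 = {s0, s1, s2, s3, s4, s5, s6, s7}; fixed.
Sat(E[(p | b) U q]) = {s0, s1, s2, s3, s4, s5, s6, s7}
|Sat(E[(p | b) U q])| = |{s0, s1, s2, s3, s4, s5, s6, s7}| = 8.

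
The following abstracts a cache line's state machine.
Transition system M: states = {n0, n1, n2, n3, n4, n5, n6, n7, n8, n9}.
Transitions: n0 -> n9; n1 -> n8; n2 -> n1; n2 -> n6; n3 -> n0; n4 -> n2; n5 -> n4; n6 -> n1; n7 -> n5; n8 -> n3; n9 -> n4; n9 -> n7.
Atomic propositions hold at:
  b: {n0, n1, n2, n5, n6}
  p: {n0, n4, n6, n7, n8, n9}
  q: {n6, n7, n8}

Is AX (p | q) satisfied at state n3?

Sat(p | q) = {n0, n4, n6, n7, n8, n9}
Sat(AX (p | q)) = {s : every successor in {n0, n4, n6, n7, n8, n9}} = {n0, n1, n3, n5, n9}
n3 ∈ Sat(AX (p | q)) = {n0, n1, n3, n5, n9}, so the formula holds at n3.

Yes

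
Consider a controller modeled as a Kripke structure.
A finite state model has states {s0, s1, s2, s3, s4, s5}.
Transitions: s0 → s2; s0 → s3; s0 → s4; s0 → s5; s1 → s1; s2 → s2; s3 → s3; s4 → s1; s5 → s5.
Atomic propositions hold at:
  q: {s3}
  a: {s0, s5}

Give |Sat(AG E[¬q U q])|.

1

Sat(¬q) = {s0, s1, s2, s4, s5}
E[¬q U q]: least fixpoint, start Z0 = Sat(q) = {s3}, add states in Sat(¬q) with some successor in Z. Z1 = {s0, s3}; fixed.
Sat(E[¬q U q]) = {s0, s3}
AG E[¬q U q]: greatest fixpoint, start Z0 = {s0, s3}, keep only states in Sat with every successor in Z. Z1 = {s3}; fixed.
Sat(AG E[¬q U q]) = {s3}
|Sat(AG E[¬q U q])| = |{s3}| = 1.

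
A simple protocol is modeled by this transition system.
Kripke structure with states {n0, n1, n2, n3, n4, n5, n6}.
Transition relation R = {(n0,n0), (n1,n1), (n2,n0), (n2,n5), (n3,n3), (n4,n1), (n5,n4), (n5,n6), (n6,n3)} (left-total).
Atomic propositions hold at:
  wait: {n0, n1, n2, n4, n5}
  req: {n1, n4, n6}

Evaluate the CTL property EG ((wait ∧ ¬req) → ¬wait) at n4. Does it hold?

Yes

Sat(¬req) = {n0, n2, n3, n5}
Sat(wait ∧ ¬req) = {n0, n2, n5}
Sat(¬wait) = {n3, n6}
Sat((wait ∧ ¬req) → ¬wait) = {n1, n3, n4, n6}
EG ((wait ∧ ¬req) → ¬wait): greatest fixpoint, start Z0 = {n1, n3, n4, n6}, keep only states in Sat with some successor in Z. Already a fixed point.
Sat(EG ((wait ∧ ¬req) → ¬wait)) = {n1, n3, n4, n6}
n4 ∈ Sat(EG ((wait ∧ ¬req) → ¬wait)) = {n1, n3, n4, n6}, so the formula holds at n4.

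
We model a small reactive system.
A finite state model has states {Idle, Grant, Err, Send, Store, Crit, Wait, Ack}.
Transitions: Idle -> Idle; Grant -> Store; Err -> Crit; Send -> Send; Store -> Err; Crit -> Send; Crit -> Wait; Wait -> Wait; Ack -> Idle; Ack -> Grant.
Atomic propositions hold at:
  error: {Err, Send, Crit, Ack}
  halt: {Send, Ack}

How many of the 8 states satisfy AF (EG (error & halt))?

1

Sat(error & halt) = {Send, Ack}
EG (error & halt): greatest fixpoint, start Z0 = {Send, Ack}, keep only states in Sat with some successor in Z. Z1 = {Send}; fixed.
Sat(EG (error & halt)) = {Send}
AF (EG (error & halt)): least fixpoint, start Z0 = {Send}, add states with every successor in Z. Already a fixed point.
Sat(AF (EG (error & halt))) = {Send}
|Sat(AF (EG (error & halt)))| = |{Send}| = 1.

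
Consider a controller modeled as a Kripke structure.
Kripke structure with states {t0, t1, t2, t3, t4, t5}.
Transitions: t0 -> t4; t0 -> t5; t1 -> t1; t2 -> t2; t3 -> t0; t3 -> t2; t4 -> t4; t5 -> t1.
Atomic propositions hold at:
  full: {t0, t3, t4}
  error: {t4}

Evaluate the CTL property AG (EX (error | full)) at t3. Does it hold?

No

Sat(error | full) = {t0, t3, t4}
Sat(EX (error | full)) = {s : some successor in {t0, t3, t4}} = {t0, t3, t4}
AG (EX (error | full)): greatest fixpoint, start Z0 = {t0, t3, t4}, keep only states in Sat with every successor in Z. Z1 = {t4}; fixed.
Sat(AG (EX (error | full))) = {t4}
t3 ∉ Sat(AG (EX (error | full))) = {t4}, so the formula does not hold at t3.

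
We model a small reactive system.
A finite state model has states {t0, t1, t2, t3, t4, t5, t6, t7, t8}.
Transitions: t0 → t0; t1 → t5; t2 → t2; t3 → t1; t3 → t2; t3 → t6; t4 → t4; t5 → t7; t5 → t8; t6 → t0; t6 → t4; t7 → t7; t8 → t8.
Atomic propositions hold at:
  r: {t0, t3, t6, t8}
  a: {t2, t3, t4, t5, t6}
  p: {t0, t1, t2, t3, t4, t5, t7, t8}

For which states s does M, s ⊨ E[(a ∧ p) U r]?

{t0, t3, t5, t6, t8}

Sat(a ∧ p) = {t2, t3, t4, t5}
E[(a ∧ p) U r]: least fixpoint, start Z0 = Sat(r) = {t0, t3, t6, t8}, add states in Sat(a ∧ p) with some successor in Z. Z1 = {t0, t3, t5, t6, t8}; fixed.
Sat(E[(a ∧ p) U r]) = {t0, t3, t5, t6, t8}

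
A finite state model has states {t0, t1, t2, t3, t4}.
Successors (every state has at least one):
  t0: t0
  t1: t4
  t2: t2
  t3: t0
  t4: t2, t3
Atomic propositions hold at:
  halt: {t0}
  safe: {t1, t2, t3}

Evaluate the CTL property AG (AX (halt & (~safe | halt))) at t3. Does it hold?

Sat(~safe) = {t0, t4}
Sat(~safe | halt) = {t0, t4}
Sat(halt & (~safe | halt)) = {t0}
Sat(AX (halt & (~safe | halt))) = {s : every successor in {t0}} = {t0, t3}
AG (AX (halt & (~safe | halt))): greatest fixpoint, start Z0 = {t0, t3}, keep only states in Sat with every successor in Z. Already a fixed point.
Sat(AG (AX (halt & (~safe | halt)))) = {t0, t3}
t3 ∈ Sat(AG (AX (halt & (~safe | halt)))) = {t0, t3}, so the formula holds at t3.

Yes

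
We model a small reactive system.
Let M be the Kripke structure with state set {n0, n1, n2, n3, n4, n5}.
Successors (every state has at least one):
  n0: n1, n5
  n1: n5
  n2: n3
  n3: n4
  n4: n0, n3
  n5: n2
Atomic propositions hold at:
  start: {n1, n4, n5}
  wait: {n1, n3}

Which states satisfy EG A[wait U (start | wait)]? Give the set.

Sat(start | wait) = {n1, n3, n4, n5}
A[wait U (start | wait)]: least fixpoint, start Z0 = Sat((start | wait)) = {n1, n3, n4, n5}, add states in Sat(wait) with every successor in Z. Already a fixed point.
Sat(A[wait U (start | wait)]) = {n1, n3, n4, n5}
EG A[wait U (start | wait)]: greatest fixpoint, start Z0 = {n1, n3, n4, n5}, keep only states in Sat with some successor in Z. Z1 = {n1, n3, n4}; Z2 = {n3, n4}; fixed.
Sat(EG A[wait U (start | wait)]) = {n3, n4}

{n3, n4}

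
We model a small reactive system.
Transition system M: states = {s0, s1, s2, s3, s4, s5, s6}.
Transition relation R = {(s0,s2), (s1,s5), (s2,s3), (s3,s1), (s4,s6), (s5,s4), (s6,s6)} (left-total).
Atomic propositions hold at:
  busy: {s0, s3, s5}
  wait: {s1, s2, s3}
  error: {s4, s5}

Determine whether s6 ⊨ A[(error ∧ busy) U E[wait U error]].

No

Sat(error ∧ busy) = {s5}
E[wait U error]: least fixpoint, start Z0 = Sat(error) = {s4, s5}, add states in Sat(wait) with some successor in Z. Z1 = {s1, s4, s5}; Z2 = {s1, s3, s4, s5}; Z3 = {s1, s2, s3, s4, s5}; fixed.
Sat(E[wait U error]) = {s1, s2, s3, s4, s5}
A[(error ∧ busy) U E[wait U error]]: least fixpoint, start Z0 = Sat(E[wait U error]) = {s1, s2, s3, s4, s5}, add states in Sat(error ∧ busy) with every successor in Z. Already a fixed point.
Sat(A[(error ∧ busy) U E[wait U error]]) = {s1, s2, s3, s4, s5}
s6 ∉ Sat(A[(error ∧ busy) U E[wait U error]]) = {s1, s2, s3, s4, s5}, so the formula does not hold at s6.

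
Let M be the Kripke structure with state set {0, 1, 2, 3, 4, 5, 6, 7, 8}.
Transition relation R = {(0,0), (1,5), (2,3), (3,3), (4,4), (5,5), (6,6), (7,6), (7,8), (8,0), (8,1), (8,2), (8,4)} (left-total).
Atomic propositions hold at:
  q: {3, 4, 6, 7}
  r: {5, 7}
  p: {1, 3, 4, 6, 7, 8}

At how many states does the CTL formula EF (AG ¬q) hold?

Sat(¬q) = {0, 1, 2, 5, 8}
AG ¬q: greatest fixpoint, start Z0 = {0, 1, 2, 5, 8}, keep only states in Sat with every successor in Z. Z1 = {0, 1, 5}; fixed.
Sat(AG ¬q) = {0, 1, 5}
EF (AG ¬q): least fixpoint, start Z0 = {0, 1, 5}, add states with some successor in Z. Z1 = {0, 1, 5, 8}; Z2 = {0, 1, 5, 7, 8}; fixed.
Sat(EF (AG ¬q)) = {0, 1, 5, 7, 8}
|Sat(EF (AG ¬q))| = |{0, 1, 5, 7, 8}| = 5.

5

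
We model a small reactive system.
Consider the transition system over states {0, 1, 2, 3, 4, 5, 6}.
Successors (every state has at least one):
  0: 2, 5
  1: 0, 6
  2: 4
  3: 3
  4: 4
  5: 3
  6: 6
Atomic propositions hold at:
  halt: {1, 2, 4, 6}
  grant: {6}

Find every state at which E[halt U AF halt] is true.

{1, 2, 4, 6}

AF halt: least fixpoint, start Z0 = {1, 2, 4, 6}, add states with every successor in Z. Already a fixed point.
Sat(AF halt) = {1, 2, 4, 6}
E[halt U AF halt]: least fixpoint, start Z0 = Sat(AF halt) = {1, 2, 4, 6}, add states in Sat(halt) with some successor in Z. Already a fixed point.
Sat(E[halt U AF halt]) = {1, 2, 4, 6}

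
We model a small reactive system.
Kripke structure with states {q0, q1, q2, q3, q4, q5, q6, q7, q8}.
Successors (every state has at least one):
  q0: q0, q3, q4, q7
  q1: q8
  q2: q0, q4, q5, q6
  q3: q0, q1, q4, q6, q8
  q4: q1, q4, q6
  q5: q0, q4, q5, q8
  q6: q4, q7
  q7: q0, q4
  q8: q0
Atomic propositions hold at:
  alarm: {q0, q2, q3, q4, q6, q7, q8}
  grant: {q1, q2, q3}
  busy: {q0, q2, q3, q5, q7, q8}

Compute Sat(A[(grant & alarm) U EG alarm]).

{q0, q2, q3, q4, q6, q7, q8}

Sat(grant & alarm) = {q2, q3}
EG alarm: greatest fixpoint, start Z0 = {q0, q2, q3, q4, q6, q7, q8}, keep only states in Sat with some successor in Z. Already a fixed point.
Sat(EG alarm) = {q0, q2, q3, q4, q6, q7, q8}
A[(grant & alarm) U EG alarm]: least fixpoint, start Z0 = Sat(EG alarm) = {q0, q2, q3, q4, q6, q7, q8}, add states in Sat(grant & alarm) with every successor in Z. Already a fixed point.
Sat(A[(grant & alarm) U EG alarm]) = {q0, q2, q3, q4, q6, q7, q8}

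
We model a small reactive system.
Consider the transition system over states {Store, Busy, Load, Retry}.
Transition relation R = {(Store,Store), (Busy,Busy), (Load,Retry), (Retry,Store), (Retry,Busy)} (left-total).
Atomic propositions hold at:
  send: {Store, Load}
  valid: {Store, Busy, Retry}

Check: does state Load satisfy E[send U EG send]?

No

EG send: greatest fixpoint, start Z0 = {Store, Load}, keep only states in Sat with some successor in Z. Z1 = {Store}; fixed.
Sat(EG send) = {Store}
E[send U EG send]: least fixpoint, start Z0 = Sat(EG send) = {Store}, add states in Sat(send) with some successor in Z. Already a fixed point.
Sat(E[send U EG send]) = {Store}
Load ∉ Sat(E[send U EG send]) = {Store}, so the formula does not hold at Load.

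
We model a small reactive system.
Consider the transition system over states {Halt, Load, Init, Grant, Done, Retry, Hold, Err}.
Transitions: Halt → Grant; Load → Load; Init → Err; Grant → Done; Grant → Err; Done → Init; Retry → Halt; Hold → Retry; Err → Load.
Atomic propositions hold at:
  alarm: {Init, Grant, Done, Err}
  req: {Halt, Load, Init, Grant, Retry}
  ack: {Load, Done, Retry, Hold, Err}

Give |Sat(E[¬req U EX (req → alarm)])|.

4

Sat(¬req) = {Done, Hold, Err}
Sat(req → alarm) = {Init, Grant, Done, Hold, Err}
Sat(EX (req → alarm)) = {s : some successor in {Init, Grant, Done, Hold, Err}} = {Halt, Init, Grant, Done}
E[¬req U EX (req → alarm)]: least fixpoint, start Z0 = Sat(EX (req → alarm)) = {Halt, Init, Grant, Done}, add states in Sat(¬req) with some successor in Z. Already a fixed point.
Sat(E[¬req U EX (req → alarm)]) = {Halt, Init, Grant, Done}
|Sat(E[¬req U EX (req → alarm)])| = |{Halt, Init, Grant, Done}| = 4.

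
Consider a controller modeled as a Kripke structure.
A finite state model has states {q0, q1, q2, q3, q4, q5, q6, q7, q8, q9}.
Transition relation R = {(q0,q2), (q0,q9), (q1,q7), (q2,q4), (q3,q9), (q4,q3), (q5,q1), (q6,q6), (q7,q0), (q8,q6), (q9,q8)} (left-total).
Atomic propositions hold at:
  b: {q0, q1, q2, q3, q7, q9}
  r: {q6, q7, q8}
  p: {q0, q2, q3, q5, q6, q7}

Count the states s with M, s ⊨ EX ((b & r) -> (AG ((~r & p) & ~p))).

Sat(b & r) = {q7}
Sat(~r) = {q0, q1, q2, q3, q4, q5, q9}
Sat(~r & p) = {q0, q2, q3, q5}
Sat(~p) = {q1, q4, q8, q9}
Sat((~r & p) & ~p) = ∅
AG ((~r & p) & ~p): greatest fixpoint, start Z0 = ∅, keep only states in Sat with every successor in Z. Already a fixed point.
Sat(AG ((~r & p) & ~p)) = ∅
Sat((b & r) -> (AG ((~r & p) & ~p))) = {q0, q1, q2, q3, q4, q5, q6, q8, q9}
Sat(EX ((b & r) -> (AG ((~r & p) & ~p)))) = {s : some successor in {q0, q1, q2, q3, q4, q5, q6, q8, q9}} = {q0, q2, q3, q4, q5, q6, q7, q8, q9}
|Sat(EX ((b & r) -> (AG ((~r & p) & ~p))))| = |{q0, q2, q3, q4, q5, q6, q7, q8, q9}| = 9.

9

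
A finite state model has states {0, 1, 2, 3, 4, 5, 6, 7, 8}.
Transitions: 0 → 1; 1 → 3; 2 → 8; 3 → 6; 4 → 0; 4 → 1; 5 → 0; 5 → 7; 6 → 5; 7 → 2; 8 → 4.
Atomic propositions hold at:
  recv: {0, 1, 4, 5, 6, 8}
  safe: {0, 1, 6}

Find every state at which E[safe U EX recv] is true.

Sat(EX recv) = {s : some successor in {0, 1, 4, 5, 6, 8}} = {0, 2, 3, 4, 5, 6, 8}
E[safe U EX recv]: least fixpoint, start Z0 = Sat(EX recv) = {0, 2, 3, 4, 5, 6, 8}, add states in Sat(safe) with some successor in Z. Z1 = {0, 1, 2, 3, 4, 5, 6, 8}; fixed.
Sat(E[safe U EX recv]) = {0, 1, 2, 3, 4, 5, 6, 8}

{0, 1, 2, 3, 4, 5, 6, 8}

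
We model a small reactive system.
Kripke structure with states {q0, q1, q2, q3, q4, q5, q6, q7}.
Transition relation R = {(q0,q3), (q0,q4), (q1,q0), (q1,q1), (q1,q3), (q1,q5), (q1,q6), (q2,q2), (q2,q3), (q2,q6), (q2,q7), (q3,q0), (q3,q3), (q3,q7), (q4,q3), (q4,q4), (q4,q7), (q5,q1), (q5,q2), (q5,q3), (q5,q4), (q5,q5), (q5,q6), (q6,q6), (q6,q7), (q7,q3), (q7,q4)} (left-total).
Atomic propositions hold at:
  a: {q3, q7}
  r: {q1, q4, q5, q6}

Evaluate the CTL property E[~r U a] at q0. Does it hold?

Yes

Sat(~r) = {q0, q2, q3, q7}
E[~r U a]: least fixpoint, start Z0 = Sat(a) = {q3, q7}, add states in Sat(~r) with some successor in Z. Z1 = {q0, q2, q3, q7}; fixed.
Sat(E[~r U a]) = {q0, q2, q3, q7}
q0 ∈ Sat(E[~r U a]) = {q0, q2, q3, q7}, so the formula holds at q0.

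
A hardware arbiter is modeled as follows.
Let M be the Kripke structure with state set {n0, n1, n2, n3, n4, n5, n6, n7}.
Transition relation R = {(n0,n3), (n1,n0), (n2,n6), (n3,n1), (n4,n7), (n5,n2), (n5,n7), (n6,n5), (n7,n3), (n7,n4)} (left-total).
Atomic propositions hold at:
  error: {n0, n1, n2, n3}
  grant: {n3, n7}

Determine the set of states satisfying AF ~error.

Sat(~error) = {n4, n5, n6, n7}
AF ~error: least fixpoint, start Z0 = {n4, n5, n6, n7}, add states with every successor in Z. Z1 = {n2, n4, n5, n6, n7}; fixed.
Sat(AF ~error) = {n2, n4, n5, n6, n7}

{n2, n4, n5, n6, n7}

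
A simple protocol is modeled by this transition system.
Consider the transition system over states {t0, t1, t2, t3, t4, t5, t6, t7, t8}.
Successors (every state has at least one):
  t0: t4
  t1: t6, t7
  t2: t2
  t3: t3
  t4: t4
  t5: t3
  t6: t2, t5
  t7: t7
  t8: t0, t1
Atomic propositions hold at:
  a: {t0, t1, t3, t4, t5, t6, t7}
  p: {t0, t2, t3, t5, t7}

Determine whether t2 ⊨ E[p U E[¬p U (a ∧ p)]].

No

Sat(¬p) = {t1, t4, t6, t8}
Sat(a ∧ p) = {t0, t3, t5, t7}
E[¬p U (a ∧ p)]: least fixpoint, start Z0 = Sat((a ∧ p)) = {t0, t3, t5, t7}, add states in Sat(¬p) with some successor in Z. Z1 = {t0, t1, t3, t5, t6, t7, t8}; fixed.
Sat(E[¬p U (a ∧ p)]) = {t0, t1, t3, t5, t6, t7, t8}
E[p U E[¬p U (a ∧ p)]]: least fixpoint, start Z0 = Sat(E[¬p U (a ∧ p)]) = {t0, t1, t3, t5, t6, t7, t8}, add states in Sat(p) with some successor in Z. Already a fixed point.
Sat(E[p U E[¬p U (a ∧ p)]]) = {t0, t1, t3, t5, t6, t7, t8}
t2 ∉ Sat(E[p U E[¬p U (a ∧ p)]]) = {t0, t1, t3, t5, t6, t7, t8}, so the formula does not hold at t2.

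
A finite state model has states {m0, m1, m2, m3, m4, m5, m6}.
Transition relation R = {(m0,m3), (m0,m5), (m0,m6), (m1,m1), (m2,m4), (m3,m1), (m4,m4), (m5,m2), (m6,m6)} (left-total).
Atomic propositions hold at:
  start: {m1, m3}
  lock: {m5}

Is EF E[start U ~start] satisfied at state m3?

Sat(~start) = {m0, m2, m4, m5, m6}
E[start U ~start]: least fixpoint, start Z0 = Sat(~start) = {m0, m2, m4, m5, m6}, add states in Sat(start) with some successor in Z. Already a fixed point.
Sat(E[start U ~start]) = {m0, m2, m4, m5, m6}
EF E[start U ~start]: least fixpoint, start Z0 = {m0, m2, m4, m5, m6}, add states with some successor in Z. Already a fixed point.
Sat(EF E[start U ~start]) = {m0, m2, m4, m5, m6}
m3 ∉ Sat(EF E[start U ~start]) = {m0, m2, m4, m5, m6}, so the formula does not hold at m3.

No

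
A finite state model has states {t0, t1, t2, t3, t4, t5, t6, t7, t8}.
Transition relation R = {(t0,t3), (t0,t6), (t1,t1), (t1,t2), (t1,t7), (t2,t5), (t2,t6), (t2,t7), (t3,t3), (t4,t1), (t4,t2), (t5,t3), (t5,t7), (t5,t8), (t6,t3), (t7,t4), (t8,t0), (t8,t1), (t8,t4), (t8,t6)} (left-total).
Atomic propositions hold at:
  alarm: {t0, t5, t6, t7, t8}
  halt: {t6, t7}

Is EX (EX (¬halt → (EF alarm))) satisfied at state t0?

No

Sat(¬halt) = {t0, t1, t2, t3, t4, t5, t8}
EF alarm: least fixpoint, start Z0 = {t0, t5, t6, t7, t8}, add states with some successor in Z. Z1 = {t0, t1, t2, t5, t6, t7, t8}; Z2 = {t0, t1, t2, t4, t5, t6, t7, t8}; fixed.
Sat(EF alarm) = {t0, t1, t2, t4, t5, t6, t7, t8}
Sat(¬halt → (EF alarm)) = {t0, t1, t2, t4, t5, t6, t7, t8}
Sat(EX (¬halt → (EF alarm))) = {s : some successor in {t0, t1, t2, t4, t5, t6, t7, t8}} = {t0, t1, t2, t4, t5, t7, t8}
Sat(EX (EX (¬halt → (EF alarm)))) = {s : some successor in {t0, t1, t2, t4, t5, t7, t8}} = {t1, t2, t4, t5, t7, t8}
t0 ∉ Sat(EX (EX (¬halt → (EF alarm)))) = {t1, t2, t4, t5, t7, t8}, so the formula does not hold at t0.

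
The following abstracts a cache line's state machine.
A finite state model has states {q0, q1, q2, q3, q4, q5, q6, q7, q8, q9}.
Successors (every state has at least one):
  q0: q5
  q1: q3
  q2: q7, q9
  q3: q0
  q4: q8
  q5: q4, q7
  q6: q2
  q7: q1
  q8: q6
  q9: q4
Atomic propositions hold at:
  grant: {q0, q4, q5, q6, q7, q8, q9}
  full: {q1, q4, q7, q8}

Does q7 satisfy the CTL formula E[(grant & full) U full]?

Yes

Sat(grant & full) = {q4, q7, q8}
E[(grant & full) U full]: least fixpoint, start Z0 = Sat(full) = {q1, q4, q7, q8}, add states in Sat(grant & full) with some successor in Z. Already a fixed point.
Sat(E[(grant & full) U full]) = {q1, q4, q7, q8}
q7 ∈ Sat(E[(grant & full) U full]) = {q1, q4, q7, q8}, so the formula holds at q7.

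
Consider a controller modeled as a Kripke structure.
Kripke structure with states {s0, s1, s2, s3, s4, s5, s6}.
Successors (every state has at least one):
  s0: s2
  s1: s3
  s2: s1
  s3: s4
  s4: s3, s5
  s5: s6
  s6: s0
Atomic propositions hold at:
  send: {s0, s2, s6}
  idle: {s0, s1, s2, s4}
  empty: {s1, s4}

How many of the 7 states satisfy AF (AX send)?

Sat(AX send) = {s : every successor in {s0, s2, s6}} = {s0, s5, s6}
AF (AX send): least fixpoint, start Z0 = {s0, s5, s6}, add states with every successor in Z. Already a fixed point.
Sat(AF (AX send)) = {s0, s5, s6}
|Sat(AF (AX send))| = |{s0, s5, s6}| = 3.

3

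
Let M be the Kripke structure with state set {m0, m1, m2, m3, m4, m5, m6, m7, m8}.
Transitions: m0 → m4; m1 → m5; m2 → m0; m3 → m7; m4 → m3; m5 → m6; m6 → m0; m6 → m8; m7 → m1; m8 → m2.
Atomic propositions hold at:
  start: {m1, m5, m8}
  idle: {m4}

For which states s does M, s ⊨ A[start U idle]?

{m4}

A[start U idle]: least fixpoint, start Z0 = Sat(idle) = {m4}, add states in Sat(start) with every successor in Z. Already a fixed point.
Sat(A[start U idle]) = {m4}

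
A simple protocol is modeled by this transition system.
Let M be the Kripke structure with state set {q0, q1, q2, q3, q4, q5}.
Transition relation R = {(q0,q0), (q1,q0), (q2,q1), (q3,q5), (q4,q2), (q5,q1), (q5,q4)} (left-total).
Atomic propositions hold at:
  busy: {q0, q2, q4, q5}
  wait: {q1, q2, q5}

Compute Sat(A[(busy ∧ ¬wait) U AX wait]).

Sat(¬wait) = {q0, q3, q4}
Sat(busy ∧ ¬wait) = {q0, q4}
Sat(AX wait) = {s : every successor in {q1, q2, q5}} = {q2, q3, q4}
A[(busy ∧ ¬wait) U AX wait]: least fixpoint, start Z0 = Sat(AX wait) = {q2, q3, q4}, add states in Sat(busy ∧ ¬wait) with every successor in Z. Already a fixed point.
Sat(A[(busy ∧ ¬wait) U AX wait]) = {q2, q3, q4}

{q2, q3, q4}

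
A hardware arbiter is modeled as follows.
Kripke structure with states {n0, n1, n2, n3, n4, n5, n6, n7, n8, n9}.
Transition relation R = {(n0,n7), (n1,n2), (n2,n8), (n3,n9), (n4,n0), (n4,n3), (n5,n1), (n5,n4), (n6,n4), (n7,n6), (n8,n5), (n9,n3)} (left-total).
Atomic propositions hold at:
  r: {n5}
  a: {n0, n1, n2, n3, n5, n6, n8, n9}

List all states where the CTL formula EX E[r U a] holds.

{n1, n2, n3, n4, n5, n7, n8, n9}

E[r U a]: least fixpoint, start Z0 = Sat(a) = {n0, n1, n2, n3, n5, n6, n8, n9}, add states in Sat(r) with some successor in Z. Already a fixed point.
Sat(E[r U a]) = {n0, n1, n2, n3, n5, n6, n8, n9}
Sat(EX E[r U a]) = {s : some successor in {n0, n1, n2, n3, n5, n6, n8, n9}} = {n1, n2, n3, n4, n5, n7, n8, n9}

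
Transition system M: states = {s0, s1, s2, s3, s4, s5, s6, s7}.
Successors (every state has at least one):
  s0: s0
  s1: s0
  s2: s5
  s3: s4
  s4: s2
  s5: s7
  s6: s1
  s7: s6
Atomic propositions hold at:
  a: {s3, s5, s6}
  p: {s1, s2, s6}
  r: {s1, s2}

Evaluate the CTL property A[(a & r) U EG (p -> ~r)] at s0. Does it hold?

Yes

Sat(a & r) = ∅
Sat(~r) = {s0, s3, s4, s5, s6, s7}
Sat(p -> ~r) = {s0, s3, s4, s5, s6, s7}
EG (p -> ~r): greatest fixpoint, start Z0 = {s0, s3, s4, s5, s6, s7}, keep only states in Sat with some successor in Z. Z1 = {s0, s3, s5, s7}; Z2 = {s0, s5}; Z3 = {s0}; fixed.
Sat(EG (p -> ~r)) = {s0}
A[(a & r) U EG (p -> ~r)]: least fixpoint, start Z0 = Sat(EG (p -> ~r)) = {s0}, add states in Sat(a & r) with every successor in Z. Already a fixed point.
Sat(A[(a & r) U EG (p -> ~r)]) = {s0}
s0 ∈ Sat(A[(a & r) U EG (p -> ~r)]) = {s0}, so the formula holds at s0.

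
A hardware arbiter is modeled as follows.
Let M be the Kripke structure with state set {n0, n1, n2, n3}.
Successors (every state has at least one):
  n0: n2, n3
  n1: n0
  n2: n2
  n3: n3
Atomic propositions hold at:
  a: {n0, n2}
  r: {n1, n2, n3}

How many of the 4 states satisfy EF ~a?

Sat(~a) = {n1, n3}
EF ~a: least fixpoint, start Z0 = {n1, n3}, add states with some successor in Z. Z1 = {n0, n1, n3}; fixed.
Sat(EF ~a) = {n0, n1, n3}
|Sat(EF ~a)| = |{n0, n1, n3}| = 3.

3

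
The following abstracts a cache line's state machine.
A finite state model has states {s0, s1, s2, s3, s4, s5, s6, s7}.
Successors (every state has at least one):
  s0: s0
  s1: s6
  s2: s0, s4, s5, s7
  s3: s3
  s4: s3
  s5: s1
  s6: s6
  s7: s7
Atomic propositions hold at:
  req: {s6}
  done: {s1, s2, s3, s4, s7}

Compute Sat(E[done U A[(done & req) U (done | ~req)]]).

{s0, s1, s2, s3, s4, s5, s7}

Sat(done & req) = ∅
Sat(~req) = {s0, s1, s2, s3, s4, s5, s7}
Sat(done | ~req) = {s0, s1, s2, s3, s4, s5, s7}
A[(done & req) U (done | ~req)]: least fixpoint, start Z0 = Sat((done | ~req)) = {s0, s1, s2, s3, s4, s5, s7}, add states in Sat(done & req) with every successor in Z. Already a fixed point.
Sat(A[(done & req) U (done | ~req)]) = {s0, s1, s2, s3, s4, s5, s7}
E[done U A[(done & req) U (done | ~req)]]: least fixpoint, start Z0 = Sat(A[(done & req) U (done | ~req)]) = {s0, s1, s2, s3, s4, s5, s7}, add states in Sat(done) with some successor in Z. Already a fixed point.
Sat(E[done U A[(done & req) U (done | ~req)]]) = {s0, s1, s2, s3, s4, s5, s7}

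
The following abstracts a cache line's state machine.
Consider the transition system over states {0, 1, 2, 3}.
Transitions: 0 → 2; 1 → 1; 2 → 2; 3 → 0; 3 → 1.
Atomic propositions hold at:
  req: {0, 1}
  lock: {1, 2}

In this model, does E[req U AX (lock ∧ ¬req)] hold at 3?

Sat(¬req) = {2, 3}
Sat(lock ∧ ¬req) = {2}
Sat(AX (lock ∧ ¬req)) = {s : every successor in {2}} = {0, 2}
E[req U AX (lock ∧ ¬req)]: least fixpoint, start Z0 = Sat(AX (lock ∧ ¬req)) = {0, 2}, add states in Sat(req) with some successor in Z. Already a fixed point.
Sat(E[req U AX (lock ∧ ¬req)]) = {0, 2}
3 ∉ Sat(E[req U AX (lock ∧ ¬req)]) = {0, 2}, so the formula does not hold at 3.

No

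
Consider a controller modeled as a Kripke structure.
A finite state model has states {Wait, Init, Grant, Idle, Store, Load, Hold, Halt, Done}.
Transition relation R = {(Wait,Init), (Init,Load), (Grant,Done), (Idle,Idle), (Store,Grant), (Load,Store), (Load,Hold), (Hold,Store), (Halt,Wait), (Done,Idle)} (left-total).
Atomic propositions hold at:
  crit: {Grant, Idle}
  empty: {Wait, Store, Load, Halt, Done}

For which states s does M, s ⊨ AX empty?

Sat(AX empty) = {s : every successor in {Wait, Store, Load, Halt, Done}} = {Init, Grant, Hold, Halt}

{Init, Grant, Hold, Halt}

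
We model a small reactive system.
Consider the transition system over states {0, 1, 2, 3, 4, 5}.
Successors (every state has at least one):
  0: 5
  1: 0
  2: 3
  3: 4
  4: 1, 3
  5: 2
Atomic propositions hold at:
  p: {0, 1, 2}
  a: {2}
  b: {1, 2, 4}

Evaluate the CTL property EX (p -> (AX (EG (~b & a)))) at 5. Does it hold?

No

Sat(~b) = {0, 3, 5}
Sat(~b & a) = ∅
EG (~b & a): greatest fixpoint, start Z0 = ∅, keep only states in Sat with some successor in Z. Already a fixed point.
Sat(EG (~b & a)) = ∅
Sat(AX (EG (~b & a))) = {s : every successor in ∅} = ∅
Sat(p -> (AX (EG (~b & a)))) = {3, 4, 5}
Sat(EX (p -> (AX (EG (~b & a))))) = {s : some successor in {3, 4, 5}} = {0, 2, 3, 4}
5 ∉ Sat(EX (p -> (AX (EG (~b & a))))) = {0, 2, 3, 4}, so the formula does not hold at 5.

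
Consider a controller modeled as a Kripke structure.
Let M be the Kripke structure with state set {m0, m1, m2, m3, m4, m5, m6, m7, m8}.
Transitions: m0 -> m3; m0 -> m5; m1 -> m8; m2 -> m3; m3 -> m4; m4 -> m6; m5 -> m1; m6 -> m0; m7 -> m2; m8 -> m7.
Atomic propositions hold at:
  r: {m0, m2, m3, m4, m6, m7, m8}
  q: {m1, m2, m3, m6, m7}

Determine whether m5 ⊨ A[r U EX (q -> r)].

No

Sat(q -> r) = {m0, m2, m3, m4, m5, m6, m7, m8}
Sat(EX (q -> r)) = {s : some successor in {m0, m2, m3, m4, m5, m6, m7, m8}} = {m0, m1, m2, m3, m4, m6, m7, m8}
A[r U EX (q -> r)]: least fixpoint, start Z0 = Sat(EX (q -> r)) = {m0, m1, m2, m3, m4, m6, m7, m8}, add states in Sat(r) with every successor in Z. Already a fixed point.
Sat(A[r U EX (q -> r)]) = {m0, m1, m2, m3, m4, m6, m7, m8}
m5 ∉ Sat(A[r U EX (q -> r)]) = {m0, m1, m2, m3, m4, m6, m7, m8}, so the formula does not hold at m5.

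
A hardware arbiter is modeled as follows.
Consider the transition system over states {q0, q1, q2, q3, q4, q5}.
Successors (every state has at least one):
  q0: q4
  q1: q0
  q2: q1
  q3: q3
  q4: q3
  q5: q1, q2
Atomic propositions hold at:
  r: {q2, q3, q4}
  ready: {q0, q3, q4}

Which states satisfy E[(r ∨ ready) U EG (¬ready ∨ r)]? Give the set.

{q0, q3, q4}

Sat(r ∨ ready) = {q0, q2, q3, q4}
Sat(¬ready) = {q1, q2, q5}
Sat(¬ready ∨ r) = {q1, q2, q3, q4, q5}
EG (¬ready ∨ r): greatest fixpoint, start Z0 = {q1, q2, q3, q4, q5}, keep only states in Sat with some successor in Z. Z1 = {q2, q3, q4, q5}; Z2 = {q3, q4, q5}; Z3 = {q3, q4}; fixed.
Sat(EG (¬ready ∨ r)) = {q3, q4}
E[(r ∨ ready) U EG (¬ready ∨ r)]: least fixpoint, start Z0 = Sat(EG (¬ready ∨ r)) = {q3, q4}, add states in Sat(r ∨ ready) with some successor in Z. Z1 = {q0, q3, q4}; fixed.
Sat(E[(r ∨ ready) U EG (¬ready ∨ r)]) = {q0, q3, q4}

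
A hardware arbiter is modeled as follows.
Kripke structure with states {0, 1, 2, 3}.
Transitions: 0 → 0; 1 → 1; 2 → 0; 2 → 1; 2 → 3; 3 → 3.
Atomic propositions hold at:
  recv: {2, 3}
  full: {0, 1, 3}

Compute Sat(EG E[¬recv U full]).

{0, 1, 3}

Sat(¬recv) = {0, 1}
E[¬recv U full]: least fixpoint, start Z0 = Sat(full) = {0, 1, 3}, add states in Sat(¬recv) with some successor in Z. Already a fixed point.
Sat(E[¬recv U full]) = {0, 1, 3}
EG E[¬recv U full]: greatest fixpoint, start Z0 = {0, 1, 3}, keep only states in Sat with some successor in Z. Already a fixed point.
Sat(EG E[¬recv U full]) = {0, 1, 3}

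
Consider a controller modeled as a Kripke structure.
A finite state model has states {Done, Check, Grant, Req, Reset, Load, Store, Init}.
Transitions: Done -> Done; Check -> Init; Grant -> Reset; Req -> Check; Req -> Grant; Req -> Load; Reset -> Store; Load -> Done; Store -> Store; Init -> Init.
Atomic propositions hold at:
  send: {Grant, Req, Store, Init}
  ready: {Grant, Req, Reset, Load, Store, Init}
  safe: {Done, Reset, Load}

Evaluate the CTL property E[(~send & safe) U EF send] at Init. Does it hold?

Sat(~send) = {Done, Check, Reset, Load}
Sat(~send & safe) = {Done, Reset, Load}
EF send: least fixpoint, start Z0 = {Grant, Req, Store, Init}, add states with some successor in Z. Z1 = {Check, Grant, Req, Reset, Store, Init}; fixed.
Sat(EF send) = {Check, Grant, Req, Reset, Store, Init}
E[(~send & safe) U EF send]: least fixpoint, start Z0 = Sat(EF send) = {Check, Grant, Req, Reset, Store, Init}, add states in Sat(~send & safe) with some successor in Z. Already a fixed point.
Sat(E[(~send & safe) U EF send]) = {Check, Grant, Req, Reset, Store, Init}
Init ∈ Sat(E[(~send & safe) U EF send]) = {Check, Grant, Req, Reset, Store, Init}, so the formula holds at Init.

Yes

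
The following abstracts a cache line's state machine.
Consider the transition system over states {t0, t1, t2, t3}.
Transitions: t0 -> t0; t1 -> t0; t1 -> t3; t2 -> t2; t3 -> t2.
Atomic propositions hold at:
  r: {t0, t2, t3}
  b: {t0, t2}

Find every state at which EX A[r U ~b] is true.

{t1}

Sat(~b) = {t1, t3}
A[r U ~b]: least fixpoint, start Z0 = Sat(~b) = {t1, t3}, add states in Sat(r) with every successor in Z. Already a fixed point.
Sat(A[r U ~b]) = {t1, t3}
Sat(EX A[r U ~b]) = {s : some successor in {t1, t3}} = {t1}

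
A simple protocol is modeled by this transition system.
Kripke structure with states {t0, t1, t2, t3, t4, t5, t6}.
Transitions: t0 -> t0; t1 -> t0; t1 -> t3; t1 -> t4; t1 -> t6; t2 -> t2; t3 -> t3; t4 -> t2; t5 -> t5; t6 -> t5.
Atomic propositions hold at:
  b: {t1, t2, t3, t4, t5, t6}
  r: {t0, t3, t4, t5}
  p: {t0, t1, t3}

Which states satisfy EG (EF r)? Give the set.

{t0, t1, t3, t5, t6}

EF r: least fixpoint, start Z0 = {t0, t3, t4, t5}, add states with some successor in Z. Z1 = {t0, t1, t3, t4, t5, t6}; fixed.
Sat(EF r) = {t0, t1, t3, t4, t5, t6}
EG (EF r): greatest fixpoint, start Z0 = {t0, t1, t3, t4, t5, t6}, keep only states in Sat with some successor in Z. Z1 = {t0, t1, t3, t5, t6}; fixed.
Sat(EG (EF r)) = {t0, t1, t3, t5, t6}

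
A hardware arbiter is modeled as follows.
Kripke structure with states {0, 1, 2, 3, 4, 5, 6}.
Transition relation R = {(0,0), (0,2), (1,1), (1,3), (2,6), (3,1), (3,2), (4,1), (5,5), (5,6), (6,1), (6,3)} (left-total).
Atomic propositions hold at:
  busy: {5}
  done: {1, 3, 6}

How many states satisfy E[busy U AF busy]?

1

AF busy: least fixpoint, start Z0 = {5}, add states with every successor in Z. Already a fixed point.
Sat(AF busy) = {5}
E[busy U AF busy]: least fixpoint, start Z0 = Sat(AF busy) = {5}, add states in Sat(busy) with some successor in Z. Already a fixed point.
Sat(E[busy U AF busy]) = {5}
|Sat(E[busy U AF busy])| = |{5}| = 1.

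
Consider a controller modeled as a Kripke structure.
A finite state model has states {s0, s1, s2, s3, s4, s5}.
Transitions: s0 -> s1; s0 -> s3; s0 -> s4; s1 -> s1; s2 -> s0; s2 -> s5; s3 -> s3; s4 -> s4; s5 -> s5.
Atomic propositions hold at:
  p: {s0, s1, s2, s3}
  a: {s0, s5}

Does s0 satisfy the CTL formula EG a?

EG a: greatest fixpoint, start Z0 = {s0, s5}, keep only states in Sat with some successor in Z. Z1 = {s5}; fixed.
Sat(EG a) = {s5}
s0 ∉ Sat(EG a) = {s5}, so the formula does not hold at s0.

No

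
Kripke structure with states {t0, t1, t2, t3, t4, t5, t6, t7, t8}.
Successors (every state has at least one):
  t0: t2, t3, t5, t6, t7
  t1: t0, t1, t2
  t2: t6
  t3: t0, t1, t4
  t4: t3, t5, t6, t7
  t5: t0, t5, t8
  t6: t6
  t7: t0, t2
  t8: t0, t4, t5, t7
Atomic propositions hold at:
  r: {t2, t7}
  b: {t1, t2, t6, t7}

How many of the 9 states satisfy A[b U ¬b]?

5

Sat(¬b) = {t0, t3, t4, t5, t8}
A[b U ¬b]: least fixpoint, start Z0 = Sat(¬b) = {t0, t3, t4, t5, t8}, add states in Sat(b) with every successor in Z. Already a fixed point.
Sat(A[b U ¬b]) = {t0, t3, t4, t5, t8}
|Sat(A[b U ¬b])| = |{t0, t3, t4, t5, t8}| = 5.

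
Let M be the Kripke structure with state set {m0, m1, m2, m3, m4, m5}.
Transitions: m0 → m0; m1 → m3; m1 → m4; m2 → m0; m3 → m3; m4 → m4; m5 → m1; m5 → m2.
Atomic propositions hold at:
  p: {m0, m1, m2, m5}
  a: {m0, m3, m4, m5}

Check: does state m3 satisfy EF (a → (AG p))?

AG p: greatest fixpoint, start Z0 = {m0, m1, m2, m5}, keep only states in Sat with every successor in Z. Z1 = {m0, m2, m5}; Z2 = {m0, m2}; fixed.
Sat(AG p) = {m0, m2}
Sat(a → (AG p)) = {m0, m1, m2}
EF (a → (AG p)): least fixpoint, start Z0 = {m0, m1, m2}, add states with some successor in Z. Z1 = {m0, m1, m2, m5}; fixed.
Sat(EF (a → (AG p))) = {m0, m1, m2, m5}
m3 ∉ Sat(EF (a → (AG p))) = {m0, m1, m2, m5}, so the formula does not hold at m3.

No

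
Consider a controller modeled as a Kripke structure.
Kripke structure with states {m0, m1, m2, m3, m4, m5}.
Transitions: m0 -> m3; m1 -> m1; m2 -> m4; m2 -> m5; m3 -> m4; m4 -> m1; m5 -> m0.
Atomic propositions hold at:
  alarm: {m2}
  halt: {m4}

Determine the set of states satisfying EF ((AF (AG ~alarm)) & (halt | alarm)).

{m0, m2, m3, m4, m5}

Sat(~alarm) = {m0, m1, m3, m4, m5}
AG ~alarm: greatest fixpoint, start Z0 = {m0, m1, m3, m4, m5}, keep only states in Sat with every successor in Z. Already a fixed point.
Sat(AG ~alarm) = {m0, m1, m3, m4, m5}
AF (AG ~alarm): least fixpoint, start Z0 = {m0, m1, m3, m4, m5}, add states with every successor in Z. Z1 = {m0, m1, m2, m3, m4, m5}; fixed.
Sat(AF (AG ~alarm)) = {m0, m1, m2, m3, m4, m5}
Sat(halt | alarm) = {m2, m4}
Sat((AF (AG ~alarm)) & (halt | alarm)) = {m2, m4}
EF ((AF (AG ~alarm)) & (halt | alarm)): least fixpoint, start Z0 = {m2, m4}, add states with some successor in Z. Z1 = {m2, m3, m4}; Z2 = {m0, m2, m3, m4}; Z3 = {m0, m2, m3, m4, m5}; fixed.
Sat(EF ((AF (AG ~alarm)) & (halt | alarm))) = {m0, m2, m3, m4, m5}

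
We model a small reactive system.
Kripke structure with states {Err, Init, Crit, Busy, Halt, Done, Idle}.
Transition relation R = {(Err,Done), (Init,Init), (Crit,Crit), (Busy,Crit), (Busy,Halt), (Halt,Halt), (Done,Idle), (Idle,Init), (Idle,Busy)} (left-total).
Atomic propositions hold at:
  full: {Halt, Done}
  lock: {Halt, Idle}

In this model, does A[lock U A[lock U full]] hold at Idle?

A[lock U full]: least fixpoint, start Z0 = Sat(full) = {Halt, Done}, add states in Sat(lock) with every successor in Z. Already a fixed point.
Sat(A[lock U full]) = {Halt, Done}
A[lock U A[lock U full]]: least fixpoint, start Z0 = Sat(A[lock U full]) = {Halt, Done}, add states in Sat(lock) with every successor in Z. Already a fixed point.
Sat(A[lock U A[lock U full]]) = {Halt, Done}
Idle ∉ Sat(A[lock U A[lock U full]]) = {Halt, Done}, so the formula does not hold at Idle.

No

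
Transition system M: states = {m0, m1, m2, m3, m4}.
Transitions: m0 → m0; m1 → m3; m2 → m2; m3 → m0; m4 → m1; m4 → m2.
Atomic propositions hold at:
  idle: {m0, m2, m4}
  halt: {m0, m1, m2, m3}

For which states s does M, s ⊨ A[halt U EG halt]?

{m0, m1, m2, m3}

EG halt: greatest fixpoint, start Z0 = {m0, m1, m2, m3}, keep only states in Sat with some successor in Z. Already a fixed point.
Sat(EG halt) = {m0, m1, m2, m3}
A[halt U EG halt]: least fixpoint, start Z0 = Sat(EG halt) = {m0, m1, m2, m3}, add states in Sat(halt) with every successor in Z. Already a fixed point.
Sat(A[halt U EG halt]) = {m0, m1, m2, m3}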